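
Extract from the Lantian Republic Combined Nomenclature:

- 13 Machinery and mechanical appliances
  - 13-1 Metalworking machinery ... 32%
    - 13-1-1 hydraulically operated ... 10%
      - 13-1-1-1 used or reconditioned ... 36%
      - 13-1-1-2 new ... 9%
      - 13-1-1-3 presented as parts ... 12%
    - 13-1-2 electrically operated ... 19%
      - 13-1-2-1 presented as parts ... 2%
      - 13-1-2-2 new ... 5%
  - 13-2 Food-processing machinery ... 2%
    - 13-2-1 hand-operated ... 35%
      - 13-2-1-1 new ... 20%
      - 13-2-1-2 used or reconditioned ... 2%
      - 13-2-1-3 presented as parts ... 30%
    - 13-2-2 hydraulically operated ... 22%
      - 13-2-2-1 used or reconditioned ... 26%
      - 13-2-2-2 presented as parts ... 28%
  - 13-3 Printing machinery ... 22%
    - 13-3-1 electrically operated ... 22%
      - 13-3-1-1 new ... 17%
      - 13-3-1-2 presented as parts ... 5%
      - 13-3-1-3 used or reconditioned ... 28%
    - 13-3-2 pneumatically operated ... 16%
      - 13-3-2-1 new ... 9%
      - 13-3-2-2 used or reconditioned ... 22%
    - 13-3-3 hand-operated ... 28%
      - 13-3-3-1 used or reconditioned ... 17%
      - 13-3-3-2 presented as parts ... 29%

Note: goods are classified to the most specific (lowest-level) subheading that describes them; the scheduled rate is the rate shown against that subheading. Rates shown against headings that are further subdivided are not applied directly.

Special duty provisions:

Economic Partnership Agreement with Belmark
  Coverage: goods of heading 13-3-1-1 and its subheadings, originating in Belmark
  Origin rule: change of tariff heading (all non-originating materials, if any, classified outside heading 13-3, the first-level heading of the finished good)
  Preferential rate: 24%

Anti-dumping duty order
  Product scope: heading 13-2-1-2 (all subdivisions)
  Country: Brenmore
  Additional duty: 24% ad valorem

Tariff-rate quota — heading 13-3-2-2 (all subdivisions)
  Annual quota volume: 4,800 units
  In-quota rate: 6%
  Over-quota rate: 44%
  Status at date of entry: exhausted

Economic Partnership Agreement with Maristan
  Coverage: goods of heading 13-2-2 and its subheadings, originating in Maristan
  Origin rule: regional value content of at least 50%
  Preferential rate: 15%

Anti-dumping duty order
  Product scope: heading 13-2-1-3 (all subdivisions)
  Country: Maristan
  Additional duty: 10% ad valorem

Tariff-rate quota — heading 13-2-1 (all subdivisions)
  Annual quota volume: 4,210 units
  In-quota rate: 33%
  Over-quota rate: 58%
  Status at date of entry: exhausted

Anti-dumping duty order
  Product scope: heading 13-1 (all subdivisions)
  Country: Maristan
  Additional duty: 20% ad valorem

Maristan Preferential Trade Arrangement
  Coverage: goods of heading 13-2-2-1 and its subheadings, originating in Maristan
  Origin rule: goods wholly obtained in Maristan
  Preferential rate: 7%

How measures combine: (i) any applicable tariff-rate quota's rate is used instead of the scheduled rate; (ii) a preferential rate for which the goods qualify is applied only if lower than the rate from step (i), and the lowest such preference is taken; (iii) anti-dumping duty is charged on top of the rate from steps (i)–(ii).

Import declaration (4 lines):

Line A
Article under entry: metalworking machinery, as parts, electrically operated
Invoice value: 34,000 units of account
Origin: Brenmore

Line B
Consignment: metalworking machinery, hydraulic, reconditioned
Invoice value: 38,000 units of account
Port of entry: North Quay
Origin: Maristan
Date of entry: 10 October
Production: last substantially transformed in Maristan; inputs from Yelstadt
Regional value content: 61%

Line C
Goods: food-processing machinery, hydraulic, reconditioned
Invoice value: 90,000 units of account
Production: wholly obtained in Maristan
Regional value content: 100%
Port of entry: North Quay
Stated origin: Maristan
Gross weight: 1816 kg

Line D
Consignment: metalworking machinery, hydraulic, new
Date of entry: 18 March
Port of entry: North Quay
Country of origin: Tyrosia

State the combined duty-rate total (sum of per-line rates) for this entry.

Line A: metalworking → 13-1; electrically operated → 13-1-2; as parts → 13-1-2-1. Scheduled 2%. No special measure applies. → 2%.
Line B: metalworking → 13-1; hydraulic → 13-1-1; reconditioned → 13-1-1-1. Scheduled 36%. Maristan agreement on 13-2-2: 13-1-1-1 not covered; Maristan agreement on 13-2-2-1: 13-1-1-1 not covered; anti-dumping (Maristan, 13-1): +20%; total 36% + 20% = 56%. → 56%.
Line C: food-processing → 13-2; hydraulic → 13-2-2; reconditioned → 13-2-2-1. Scheduled 26%. Maristan agreement on 13-2-2: RVC ≥ 50% → 15% available; Maristan agreement on 13-2-2-1: wholly obtained → 7% available; preferential 7%. → 7%.
Line D: metalworking → 13-1; hydraulic → 13-1-1; new → 13-1-1-2. Scheduled 9%. No special measure applies. → 9%.
Sum: 2% + 56% + 7% + 9% = 74%.

74%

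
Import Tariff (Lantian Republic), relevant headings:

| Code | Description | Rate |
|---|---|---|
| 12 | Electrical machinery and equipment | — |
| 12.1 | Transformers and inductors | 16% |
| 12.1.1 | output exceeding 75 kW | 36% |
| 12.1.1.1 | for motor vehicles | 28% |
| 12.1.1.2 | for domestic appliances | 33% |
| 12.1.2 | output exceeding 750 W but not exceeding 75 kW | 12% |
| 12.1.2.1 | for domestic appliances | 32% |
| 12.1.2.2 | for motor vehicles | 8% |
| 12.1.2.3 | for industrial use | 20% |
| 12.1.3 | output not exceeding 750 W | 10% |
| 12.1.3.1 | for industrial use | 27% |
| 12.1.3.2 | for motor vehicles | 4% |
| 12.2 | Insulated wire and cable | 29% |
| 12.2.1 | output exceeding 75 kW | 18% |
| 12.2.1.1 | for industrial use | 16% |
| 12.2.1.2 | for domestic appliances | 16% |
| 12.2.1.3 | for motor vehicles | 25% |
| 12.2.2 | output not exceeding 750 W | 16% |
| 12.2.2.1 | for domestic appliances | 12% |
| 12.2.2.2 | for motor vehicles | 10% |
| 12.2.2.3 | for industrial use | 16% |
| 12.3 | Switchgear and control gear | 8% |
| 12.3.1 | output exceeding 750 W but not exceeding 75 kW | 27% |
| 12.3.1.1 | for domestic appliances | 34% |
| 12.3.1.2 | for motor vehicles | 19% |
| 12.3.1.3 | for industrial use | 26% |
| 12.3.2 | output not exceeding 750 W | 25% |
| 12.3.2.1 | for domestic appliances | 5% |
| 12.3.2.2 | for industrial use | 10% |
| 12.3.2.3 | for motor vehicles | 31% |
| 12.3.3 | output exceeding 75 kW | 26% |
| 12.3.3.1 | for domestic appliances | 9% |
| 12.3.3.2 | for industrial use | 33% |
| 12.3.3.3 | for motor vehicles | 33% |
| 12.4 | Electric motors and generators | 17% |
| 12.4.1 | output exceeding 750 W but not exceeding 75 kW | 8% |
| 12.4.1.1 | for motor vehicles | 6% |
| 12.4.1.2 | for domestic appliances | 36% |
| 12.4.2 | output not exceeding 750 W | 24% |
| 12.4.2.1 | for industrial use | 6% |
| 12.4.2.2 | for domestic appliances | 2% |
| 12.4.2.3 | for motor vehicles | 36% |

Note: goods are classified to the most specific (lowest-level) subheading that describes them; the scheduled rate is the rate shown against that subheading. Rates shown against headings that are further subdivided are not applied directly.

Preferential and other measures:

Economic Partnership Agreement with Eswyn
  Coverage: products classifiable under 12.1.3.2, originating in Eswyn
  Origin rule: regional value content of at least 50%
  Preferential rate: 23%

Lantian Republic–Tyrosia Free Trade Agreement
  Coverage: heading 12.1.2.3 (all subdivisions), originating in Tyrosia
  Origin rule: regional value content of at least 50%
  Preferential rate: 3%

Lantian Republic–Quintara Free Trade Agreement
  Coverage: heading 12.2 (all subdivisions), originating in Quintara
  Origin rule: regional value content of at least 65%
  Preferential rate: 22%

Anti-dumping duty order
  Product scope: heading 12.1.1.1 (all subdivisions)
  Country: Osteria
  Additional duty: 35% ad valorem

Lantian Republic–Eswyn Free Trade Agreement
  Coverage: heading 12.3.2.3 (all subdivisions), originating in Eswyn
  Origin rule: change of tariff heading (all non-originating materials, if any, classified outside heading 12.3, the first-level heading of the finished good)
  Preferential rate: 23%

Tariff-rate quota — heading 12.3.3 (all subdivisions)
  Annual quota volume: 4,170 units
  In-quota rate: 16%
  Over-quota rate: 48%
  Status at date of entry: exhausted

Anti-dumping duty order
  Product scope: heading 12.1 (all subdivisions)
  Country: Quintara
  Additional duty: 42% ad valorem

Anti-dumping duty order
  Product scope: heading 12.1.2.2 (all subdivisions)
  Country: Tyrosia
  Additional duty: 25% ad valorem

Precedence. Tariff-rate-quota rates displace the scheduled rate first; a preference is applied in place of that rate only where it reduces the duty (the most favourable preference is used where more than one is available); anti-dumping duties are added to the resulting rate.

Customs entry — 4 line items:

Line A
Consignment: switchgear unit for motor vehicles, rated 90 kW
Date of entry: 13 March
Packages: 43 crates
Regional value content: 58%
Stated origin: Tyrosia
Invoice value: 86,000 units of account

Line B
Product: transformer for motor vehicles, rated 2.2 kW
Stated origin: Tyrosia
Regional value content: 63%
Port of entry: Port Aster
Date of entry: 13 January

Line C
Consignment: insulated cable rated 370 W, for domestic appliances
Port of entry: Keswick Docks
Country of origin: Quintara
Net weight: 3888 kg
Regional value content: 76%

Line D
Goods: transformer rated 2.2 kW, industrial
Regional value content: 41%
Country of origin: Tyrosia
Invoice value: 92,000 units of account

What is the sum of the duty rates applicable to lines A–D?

Line A: switchgear unit → 12.3; rated 90 kW → 12.3.3; for motor vehicles → 12.3.3.3. Scheduled 33%. quota on 12.3.3 exhausted → over-quota 48%; Tyrosia agreement on 12.1.2.3: 12.3.3.3 not covered. → 48%.
Line B: transformer → 12.1; rated 2.2 kW → 12.1.2; for motor vehicles → 12.1.2.2. Scheduled 8%. Tyrosia agreement on 12.1.2.3: 12.1.2.2 not covered; anti-dumping (Tyrosia, 12.1.2.2): +25%; total 8% + 25% = 33%. → 33%.
Line C: insulated cable → 12.2; rated 370 W → 12.2.2; for domestic appliances → 12.2.2.1. Scheduled 12%. Quintara agreement on 12.2: RVC ≥ 65% → 22% available; preference 22% not lower than 12% → no reduction. → 12%.
Line D: transformer → 12.1; rated 2.2 kW → 12.1.2; industrial → 12.1.2.3. Scheduled 20%. Tyrosia agreement on 12.1.2.3: RVC < 50%. → 20%.
Sum: 48% + 33% + 12% + 20% = 113%.

113%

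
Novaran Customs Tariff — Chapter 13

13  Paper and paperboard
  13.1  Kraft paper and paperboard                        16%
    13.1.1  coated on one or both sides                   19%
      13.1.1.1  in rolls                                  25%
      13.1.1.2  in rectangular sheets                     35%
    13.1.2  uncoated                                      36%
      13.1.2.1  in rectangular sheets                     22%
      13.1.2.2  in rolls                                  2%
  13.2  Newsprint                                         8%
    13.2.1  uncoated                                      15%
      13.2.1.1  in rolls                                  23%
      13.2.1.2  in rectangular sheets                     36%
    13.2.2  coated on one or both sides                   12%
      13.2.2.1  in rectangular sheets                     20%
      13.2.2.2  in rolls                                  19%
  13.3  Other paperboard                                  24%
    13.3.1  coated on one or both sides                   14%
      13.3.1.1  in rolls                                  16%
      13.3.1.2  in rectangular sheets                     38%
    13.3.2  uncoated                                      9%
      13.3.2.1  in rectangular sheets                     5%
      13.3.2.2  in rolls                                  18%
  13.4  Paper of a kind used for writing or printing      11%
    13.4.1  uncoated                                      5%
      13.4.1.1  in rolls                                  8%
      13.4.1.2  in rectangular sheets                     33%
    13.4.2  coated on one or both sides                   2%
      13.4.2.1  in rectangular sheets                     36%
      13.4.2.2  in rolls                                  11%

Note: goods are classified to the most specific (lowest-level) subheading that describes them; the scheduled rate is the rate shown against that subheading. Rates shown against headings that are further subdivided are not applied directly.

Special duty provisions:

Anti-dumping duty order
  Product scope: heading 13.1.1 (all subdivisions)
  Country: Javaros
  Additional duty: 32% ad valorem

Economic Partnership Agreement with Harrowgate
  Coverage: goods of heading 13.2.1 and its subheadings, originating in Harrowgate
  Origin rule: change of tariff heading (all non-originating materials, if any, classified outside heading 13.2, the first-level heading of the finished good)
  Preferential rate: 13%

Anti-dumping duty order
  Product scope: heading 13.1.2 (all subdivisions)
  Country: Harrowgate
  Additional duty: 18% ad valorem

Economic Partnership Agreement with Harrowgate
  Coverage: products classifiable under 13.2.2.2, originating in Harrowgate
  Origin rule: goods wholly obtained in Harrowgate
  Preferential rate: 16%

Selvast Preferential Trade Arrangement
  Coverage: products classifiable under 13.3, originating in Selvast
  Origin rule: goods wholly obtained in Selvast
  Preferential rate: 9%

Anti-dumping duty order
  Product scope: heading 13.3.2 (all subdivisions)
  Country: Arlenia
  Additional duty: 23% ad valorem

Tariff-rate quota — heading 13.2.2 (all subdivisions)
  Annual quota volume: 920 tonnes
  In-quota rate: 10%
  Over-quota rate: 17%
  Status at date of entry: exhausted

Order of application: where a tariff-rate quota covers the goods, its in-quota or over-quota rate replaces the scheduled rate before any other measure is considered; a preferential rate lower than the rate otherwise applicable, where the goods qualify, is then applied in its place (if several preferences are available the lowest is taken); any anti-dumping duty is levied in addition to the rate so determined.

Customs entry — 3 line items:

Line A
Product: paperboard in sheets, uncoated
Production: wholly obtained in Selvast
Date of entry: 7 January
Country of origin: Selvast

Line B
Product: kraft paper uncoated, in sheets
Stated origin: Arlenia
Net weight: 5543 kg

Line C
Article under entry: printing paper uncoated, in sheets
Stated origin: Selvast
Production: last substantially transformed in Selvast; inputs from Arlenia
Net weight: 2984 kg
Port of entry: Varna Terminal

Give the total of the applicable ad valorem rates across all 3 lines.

Line A: paperboard → 13.3; uncoated → 13.3.2; in sheets → 13.3.2.1. Scheduled 5%. Selvast agreement on 13.3: wholly obtained → 9% available; preference 9% not lower than 5% → no reduction. → 5%.
Line B: kraft paper → 13.1; uncoated → 13.1.2; in sheets → 13.1.2.1. Scheduled 22%. No special measure applies. → 22%.
Line C: printing paper → 13.4; uncoated → 13.4.1; in sheets → 13.4.1.2. Scheduled 33%. Selvast agreement on 13.3: 13.4.1.2 not covered. → 33%.
Sum: 5% + 22% + 33% = 60%.

60%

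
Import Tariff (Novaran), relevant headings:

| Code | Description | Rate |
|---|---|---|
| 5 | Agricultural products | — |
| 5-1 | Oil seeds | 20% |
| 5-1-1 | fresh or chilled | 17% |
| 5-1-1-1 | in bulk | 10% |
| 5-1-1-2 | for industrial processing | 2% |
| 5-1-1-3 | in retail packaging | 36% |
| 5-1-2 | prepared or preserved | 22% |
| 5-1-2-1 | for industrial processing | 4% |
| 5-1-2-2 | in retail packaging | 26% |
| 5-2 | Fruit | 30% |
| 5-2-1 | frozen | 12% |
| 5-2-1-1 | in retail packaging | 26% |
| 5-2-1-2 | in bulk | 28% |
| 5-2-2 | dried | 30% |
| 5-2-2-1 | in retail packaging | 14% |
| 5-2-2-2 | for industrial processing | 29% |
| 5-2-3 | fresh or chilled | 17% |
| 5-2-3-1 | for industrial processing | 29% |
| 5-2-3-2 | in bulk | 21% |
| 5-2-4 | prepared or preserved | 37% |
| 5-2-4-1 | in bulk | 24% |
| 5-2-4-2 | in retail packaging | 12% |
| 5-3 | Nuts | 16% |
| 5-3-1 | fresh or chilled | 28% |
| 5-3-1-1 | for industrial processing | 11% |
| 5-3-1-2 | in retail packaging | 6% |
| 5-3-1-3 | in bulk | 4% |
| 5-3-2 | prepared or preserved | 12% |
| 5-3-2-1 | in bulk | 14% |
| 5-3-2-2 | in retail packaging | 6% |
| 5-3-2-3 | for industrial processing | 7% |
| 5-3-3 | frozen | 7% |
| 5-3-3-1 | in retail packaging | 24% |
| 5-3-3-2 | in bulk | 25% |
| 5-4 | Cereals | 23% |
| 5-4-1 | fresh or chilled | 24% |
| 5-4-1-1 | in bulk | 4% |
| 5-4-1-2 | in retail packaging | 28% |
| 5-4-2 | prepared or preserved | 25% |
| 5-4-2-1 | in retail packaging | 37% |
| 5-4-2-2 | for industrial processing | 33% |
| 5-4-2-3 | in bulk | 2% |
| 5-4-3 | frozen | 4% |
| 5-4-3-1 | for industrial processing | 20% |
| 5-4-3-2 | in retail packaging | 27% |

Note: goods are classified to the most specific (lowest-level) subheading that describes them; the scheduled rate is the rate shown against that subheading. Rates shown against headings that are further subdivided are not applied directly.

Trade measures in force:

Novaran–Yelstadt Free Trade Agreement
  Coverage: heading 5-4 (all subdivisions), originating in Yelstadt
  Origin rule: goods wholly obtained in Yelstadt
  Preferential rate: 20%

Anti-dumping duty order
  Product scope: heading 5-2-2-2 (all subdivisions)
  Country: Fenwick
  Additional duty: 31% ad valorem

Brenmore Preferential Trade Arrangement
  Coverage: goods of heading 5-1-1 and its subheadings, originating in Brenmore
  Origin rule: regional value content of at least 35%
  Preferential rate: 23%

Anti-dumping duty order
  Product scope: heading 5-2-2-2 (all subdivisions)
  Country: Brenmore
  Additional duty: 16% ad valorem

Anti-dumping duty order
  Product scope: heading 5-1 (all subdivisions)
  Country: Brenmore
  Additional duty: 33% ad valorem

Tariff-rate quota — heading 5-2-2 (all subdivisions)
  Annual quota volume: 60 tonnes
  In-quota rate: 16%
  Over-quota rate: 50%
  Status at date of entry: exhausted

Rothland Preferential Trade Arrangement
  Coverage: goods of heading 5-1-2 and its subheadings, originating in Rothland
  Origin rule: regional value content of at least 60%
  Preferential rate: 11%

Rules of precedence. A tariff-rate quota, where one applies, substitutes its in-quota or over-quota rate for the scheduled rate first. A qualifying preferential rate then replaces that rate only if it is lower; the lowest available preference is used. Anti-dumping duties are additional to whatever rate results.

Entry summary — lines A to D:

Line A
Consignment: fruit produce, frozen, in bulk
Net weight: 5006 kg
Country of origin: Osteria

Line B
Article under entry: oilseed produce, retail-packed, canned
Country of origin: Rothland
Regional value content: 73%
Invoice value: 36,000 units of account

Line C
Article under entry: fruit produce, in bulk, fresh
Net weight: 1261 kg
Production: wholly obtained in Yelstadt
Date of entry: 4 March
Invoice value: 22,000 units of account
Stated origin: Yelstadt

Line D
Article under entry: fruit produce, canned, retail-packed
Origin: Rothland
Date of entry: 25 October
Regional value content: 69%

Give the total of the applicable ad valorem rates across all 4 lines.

72%

Line A: fruit → 5-2; frozen → 5-2-1; in bulk → 5-2-1-2. Scheduled 28%. No special measure applies. → 28%.
Line B: oilseed → 5-1; canned → 5-1-2; retail-packed → 5-1-2-2. Scheduled 26%. Rothland agreement on 5-1-2: RVC ≥ 60% → 11% available; preferential 11%. → 11%.
Line C: fruit → 5-2; fresh → 5-2-3; in bulk → 5-2-3-2. Scheduled 21%. Yelstadt agreement on 5-4: 5-2-3-2 not covered. → 21%.
Line D: fruit → 5-2; canned → 5-2-4; retail-packed → 5-2-4-2. Scheduled 12%. Rothland agreement on 5-1-2: 5-2-4-2 not covered. → 12%.
Sum: 28% + 11% + 21% + 12% = 72%.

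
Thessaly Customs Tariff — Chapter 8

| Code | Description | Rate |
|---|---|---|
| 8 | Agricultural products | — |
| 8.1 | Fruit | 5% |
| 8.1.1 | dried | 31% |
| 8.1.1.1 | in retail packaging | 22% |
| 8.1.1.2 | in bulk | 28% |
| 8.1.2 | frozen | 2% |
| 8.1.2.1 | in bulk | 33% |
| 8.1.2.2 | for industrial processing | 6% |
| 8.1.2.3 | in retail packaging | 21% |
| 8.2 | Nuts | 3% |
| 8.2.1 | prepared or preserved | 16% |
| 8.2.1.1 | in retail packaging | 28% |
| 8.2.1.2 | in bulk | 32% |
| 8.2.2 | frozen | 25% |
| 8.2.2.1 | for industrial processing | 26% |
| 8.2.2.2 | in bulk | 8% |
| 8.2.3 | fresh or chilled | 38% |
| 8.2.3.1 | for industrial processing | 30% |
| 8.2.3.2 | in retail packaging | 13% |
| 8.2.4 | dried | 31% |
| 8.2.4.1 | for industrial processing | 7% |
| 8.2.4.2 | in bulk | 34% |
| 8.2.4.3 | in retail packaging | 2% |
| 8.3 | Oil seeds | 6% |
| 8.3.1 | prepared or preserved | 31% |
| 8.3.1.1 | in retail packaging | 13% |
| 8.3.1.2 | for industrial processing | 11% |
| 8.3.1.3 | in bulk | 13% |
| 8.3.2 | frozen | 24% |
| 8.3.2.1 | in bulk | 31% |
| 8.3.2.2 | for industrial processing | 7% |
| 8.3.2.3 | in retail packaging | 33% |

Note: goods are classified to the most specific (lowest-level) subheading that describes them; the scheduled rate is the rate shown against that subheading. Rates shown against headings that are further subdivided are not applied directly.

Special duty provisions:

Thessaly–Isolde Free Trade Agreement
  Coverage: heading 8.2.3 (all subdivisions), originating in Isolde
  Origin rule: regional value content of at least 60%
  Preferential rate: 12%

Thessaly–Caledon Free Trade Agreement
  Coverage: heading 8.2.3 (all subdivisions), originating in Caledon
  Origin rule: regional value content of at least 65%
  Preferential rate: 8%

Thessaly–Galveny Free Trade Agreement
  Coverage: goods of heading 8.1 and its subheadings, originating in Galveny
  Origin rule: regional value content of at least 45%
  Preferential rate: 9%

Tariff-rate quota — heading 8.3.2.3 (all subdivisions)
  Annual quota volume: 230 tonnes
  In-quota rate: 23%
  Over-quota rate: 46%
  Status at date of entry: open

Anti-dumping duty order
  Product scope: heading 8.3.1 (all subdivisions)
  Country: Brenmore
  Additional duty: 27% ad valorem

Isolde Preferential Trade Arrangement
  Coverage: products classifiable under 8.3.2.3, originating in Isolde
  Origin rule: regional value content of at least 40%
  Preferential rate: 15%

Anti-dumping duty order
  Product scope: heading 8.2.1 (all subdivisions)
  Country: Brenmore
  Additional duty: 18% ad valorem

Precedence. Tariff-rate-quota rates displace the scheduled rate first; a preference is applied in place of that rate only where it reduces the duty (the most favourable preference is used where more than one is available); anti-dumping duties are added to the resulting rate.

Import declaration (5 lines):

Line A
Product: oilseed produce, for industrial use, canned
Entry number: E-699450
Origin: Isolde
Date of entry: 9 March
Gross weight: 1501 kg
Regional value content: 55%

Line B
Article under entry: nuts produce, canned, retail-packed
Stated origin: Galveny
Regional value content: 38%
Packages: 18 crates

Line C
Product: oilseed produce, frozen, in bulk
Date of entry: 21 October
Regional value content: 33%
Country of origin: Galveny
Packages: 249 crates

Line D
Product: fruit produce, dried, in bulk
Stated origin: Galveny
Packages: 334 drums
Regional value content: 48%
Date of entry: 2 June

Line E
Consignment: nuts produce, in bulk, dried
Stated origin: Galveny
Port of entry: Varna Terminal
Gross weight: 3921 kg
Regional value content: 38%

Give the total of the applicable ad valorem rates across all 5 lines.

113%

Line A: oilseed → 8.3; canned → 8.3.1; for industrial use → 8.3.1.2. Scheduled 11%. Isolde agreement on 8.2.3: 8.3.1.2 not covered; Isolde agreement on 8.3.2.3: 8.3.1.2 not covered. → 11%.
Line B: nuts → 8.2; canned → 8.2.1; retail-packed → 8.2.1.1. Scheduled 28%. Galveny agreement on 8.1: 8.2.1.1 not covered. → 28%.
Line C: oilseed → 8.3; frozen → 8.3.2; in bulk → 8.3.2.1. Scheduled 31%. Galveny agreement on 8.1: 8.3.2.1 not covered. → 31%.
Line D: fruit → 8.1; dried → 8.1.1; in bulk → 8.1.1.2. Scheduled 28%. Galveny agreement on 8.1: RVC ≥ 45% → 9% available; preferential 9%. → 9%.
Line E: nuts → 8.2; dried → 8.2.4; in bulk → 8.2.4.2. Scheduled 34%. Galveny agreement on 8.1: 8.2.4.2 not covered. → 34%.
Sum: 11% + 28% + 31% + 9% + 34% = 113%.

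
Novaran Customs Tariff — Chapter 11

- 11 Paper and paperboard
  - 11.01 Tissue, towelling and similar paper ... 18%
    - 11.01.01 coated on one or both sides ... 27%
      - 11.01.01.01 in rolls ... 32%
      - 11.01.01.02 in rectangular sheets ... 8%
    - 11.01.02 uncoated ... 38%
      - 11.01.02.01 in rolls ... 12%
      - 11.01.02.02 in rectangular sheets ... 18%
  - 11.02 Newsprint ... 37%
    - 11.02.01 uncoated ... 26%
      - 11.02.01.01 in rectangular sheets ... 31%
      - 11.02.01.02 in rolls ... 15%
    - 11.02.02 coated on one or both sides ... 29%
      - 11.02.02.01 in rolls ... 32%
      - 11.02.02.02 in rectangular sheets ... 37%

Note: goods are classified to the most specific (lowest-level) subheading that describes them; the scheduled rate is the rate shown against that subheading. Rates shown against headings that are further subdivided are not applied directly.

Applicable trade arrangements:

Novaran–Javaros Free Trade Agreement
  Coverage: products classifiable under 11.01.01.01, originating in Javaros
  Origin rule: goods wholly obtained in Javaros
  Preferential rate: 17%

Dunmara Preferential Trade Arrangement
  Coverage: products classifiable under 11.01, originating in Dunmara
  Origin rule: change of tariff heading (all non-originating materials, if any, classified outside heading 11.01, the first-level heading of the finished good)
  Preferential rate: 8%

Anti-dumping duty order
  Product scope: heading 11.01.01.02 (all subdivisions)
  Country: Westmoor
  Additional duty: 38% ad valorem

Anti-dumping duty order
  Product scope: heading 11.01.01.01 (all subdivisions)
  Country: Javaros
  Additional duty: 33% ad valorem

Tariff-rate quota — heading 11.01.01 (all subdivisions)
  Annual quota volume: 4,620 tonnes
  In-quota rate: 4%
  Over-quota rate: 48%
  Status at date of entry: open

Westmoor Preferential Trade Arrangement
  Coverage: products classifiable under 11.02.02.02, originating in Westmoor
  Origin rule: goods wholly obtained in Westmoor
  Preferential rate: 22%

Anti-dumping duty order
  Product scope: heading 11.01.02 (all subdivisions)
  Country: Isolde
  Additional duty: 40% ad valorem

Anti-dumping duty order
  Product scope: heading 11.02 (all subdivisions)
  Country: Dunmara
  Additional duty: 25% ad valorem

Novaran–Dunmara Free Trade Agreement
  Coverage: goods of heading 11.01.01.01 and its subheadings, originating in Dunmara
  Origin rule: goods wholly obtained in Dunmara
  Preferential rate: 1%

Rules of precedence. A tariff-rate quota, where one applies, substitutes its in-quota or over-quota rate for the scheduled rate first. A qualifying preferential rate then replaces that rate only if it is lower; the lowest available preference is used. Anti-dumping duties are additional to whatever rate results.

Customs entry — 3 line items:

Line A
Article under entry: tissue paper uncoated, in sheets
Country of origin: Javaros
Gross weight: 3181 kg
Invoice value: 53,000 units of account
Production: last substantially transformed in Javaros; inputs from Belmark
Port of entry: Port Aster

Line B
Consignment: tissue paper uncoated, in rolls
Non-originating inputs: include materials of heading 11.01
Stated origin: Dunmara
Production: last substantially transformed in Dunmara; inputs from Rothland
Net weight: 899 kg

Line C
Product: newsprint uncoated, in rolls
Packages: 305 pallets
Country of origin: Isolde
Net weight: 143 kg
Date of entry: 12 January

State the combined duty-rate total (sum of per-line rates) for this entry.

45%

Line A: tissue paper → 11.01; uncoated → 11.01.02; in sheets → 11.01.02.02. Scheduled 18%. Javaros agreement on 11.01.01.01: 11.01.02.02 not covered. → 18%.
Line B: tissue paper → 11.01; uncoated → 11.01.02; in rolls → 11.01.02.01. Scheduled 12%. Dunmara agreement on 11.01: CTH not met; Dunmara agreement on 11.01.01.01: 11.01.02.01 not covered. → 12%.
Line C: newsprint → 11.02; uncoated → 11.02.01; in rolls → 11.02.01.02. Scheduled 15%. No special measure applies. → 15%.
Sum: 18% + 12% + 15% = 45%.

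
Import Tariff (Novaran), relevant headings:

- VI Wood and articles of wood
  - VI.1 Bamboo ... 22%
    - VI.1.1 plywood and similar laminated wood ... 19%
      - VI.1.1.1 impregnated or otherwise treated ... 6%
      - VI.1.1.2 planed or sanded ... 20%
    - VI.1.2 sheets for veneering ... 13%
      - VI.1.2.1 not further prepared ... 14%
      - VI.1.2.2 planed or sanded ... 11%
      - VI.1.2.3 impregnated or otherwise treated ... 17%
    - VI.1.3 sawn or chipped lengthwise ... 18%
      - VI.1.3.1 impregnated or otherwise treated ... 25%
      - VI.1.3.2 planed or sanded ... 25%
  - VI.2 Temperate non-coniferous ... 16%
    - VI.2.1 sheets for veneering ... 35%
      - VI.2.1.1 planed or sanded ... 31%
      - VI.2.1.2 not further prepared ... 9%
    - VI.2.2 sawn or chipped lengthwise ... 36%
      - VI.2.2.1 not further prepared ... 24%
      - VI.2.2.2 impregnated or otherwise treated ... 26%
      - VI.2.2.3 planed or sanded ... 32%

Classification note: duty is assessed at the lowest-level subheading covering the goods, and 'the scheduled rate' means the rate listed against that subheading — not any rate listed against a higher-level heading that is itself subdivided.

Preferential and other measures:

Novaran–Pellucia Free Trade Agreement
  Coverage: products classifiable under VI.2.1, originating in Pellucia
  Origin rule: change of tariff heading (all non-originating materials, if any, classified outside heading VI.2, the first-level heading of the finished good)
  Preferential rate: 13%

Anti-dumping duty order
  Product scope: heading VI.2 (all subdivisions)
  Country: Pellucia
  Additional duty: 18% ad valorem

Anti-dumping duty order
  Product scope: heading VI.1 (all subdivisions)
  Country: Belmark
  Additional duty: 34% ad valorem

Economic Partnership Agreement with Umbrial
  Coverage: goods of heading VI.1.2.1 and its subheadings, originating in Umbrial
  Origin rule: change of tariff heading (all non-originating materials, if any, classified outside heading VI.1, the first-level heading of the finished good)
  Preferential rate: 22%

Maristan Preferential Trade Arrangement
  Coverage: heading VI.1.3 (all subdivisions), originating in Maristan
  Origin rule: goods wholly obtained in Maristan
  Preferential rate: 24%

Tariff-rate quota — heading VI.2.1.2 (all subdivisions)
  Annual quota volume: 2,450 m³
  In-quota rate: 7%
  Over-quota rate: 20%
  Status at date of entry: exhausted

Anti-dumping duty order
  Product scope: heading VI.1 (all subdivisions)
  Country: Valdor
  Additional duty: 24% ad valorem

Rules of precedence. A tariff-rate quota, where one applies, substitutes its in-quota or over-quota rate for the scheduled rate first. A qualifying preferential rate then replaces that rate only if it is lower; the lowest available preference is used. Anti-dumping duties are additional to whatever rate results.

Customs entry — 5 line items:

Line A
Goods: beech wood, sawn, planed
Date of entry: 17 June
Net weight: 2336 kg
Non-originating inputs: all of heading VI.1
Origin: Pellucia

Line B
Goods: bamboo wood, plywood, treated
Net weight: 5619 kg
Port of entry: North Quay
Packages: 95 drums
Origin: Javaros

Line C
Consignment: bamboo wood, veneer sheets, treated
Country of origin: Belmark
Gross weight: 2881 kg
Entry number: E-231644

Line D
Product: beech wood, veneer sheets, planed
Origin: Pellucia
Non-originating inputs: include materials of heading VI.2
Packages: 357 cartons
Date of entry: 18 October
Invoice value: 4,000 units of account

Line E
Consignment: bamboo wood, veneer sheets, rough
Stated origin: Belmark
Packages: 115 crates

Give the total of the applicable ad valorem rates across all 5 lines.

Line A: beech → VI.2; sawn → VI.2.2; planed → VI.2.2.3. Scheduled 32%. Pellucia agreement on VI.2.1: VI.2.2.3 not covered; anti-dumping (Pellucia, VI.2): +18%; total 32% + 18% = 50%. → 50%.
Line B: bamboo → VI.1; plywood → VI.1.1; treated → VI.1.1.1. Scheduled 6%. No special measure applies. → 6%.
Line C: bamboo → VI.1; veneer sheets → VI.1.2; treated → VI.1.2.3. Scheduled 17%. anti-dumping (Belmark, VI.1): +34%; total 17% + 34% = 51%. → 51%.
Line D: beech → VI.2; veneer sheets → VI.2.1; planed → VI.2.1.1. Scheduled 31%. Pellucia agreement on VI.2.1: CTH not met; anti-dumping (Pellucia, VI.2): +18%; total 31% + 18% = 49%. → 49%.
Line E: bamboo → VI.1; veneer sheets → VI.1.2; rough → VI.1.2.1. Scheduled 14%. anti-dumping (Belmark, VI.1): +34%; total 14% + 34% = 48%. → 48%.
Sum: 50% + 6% + 51% + 49% + 48% = 204%.

204%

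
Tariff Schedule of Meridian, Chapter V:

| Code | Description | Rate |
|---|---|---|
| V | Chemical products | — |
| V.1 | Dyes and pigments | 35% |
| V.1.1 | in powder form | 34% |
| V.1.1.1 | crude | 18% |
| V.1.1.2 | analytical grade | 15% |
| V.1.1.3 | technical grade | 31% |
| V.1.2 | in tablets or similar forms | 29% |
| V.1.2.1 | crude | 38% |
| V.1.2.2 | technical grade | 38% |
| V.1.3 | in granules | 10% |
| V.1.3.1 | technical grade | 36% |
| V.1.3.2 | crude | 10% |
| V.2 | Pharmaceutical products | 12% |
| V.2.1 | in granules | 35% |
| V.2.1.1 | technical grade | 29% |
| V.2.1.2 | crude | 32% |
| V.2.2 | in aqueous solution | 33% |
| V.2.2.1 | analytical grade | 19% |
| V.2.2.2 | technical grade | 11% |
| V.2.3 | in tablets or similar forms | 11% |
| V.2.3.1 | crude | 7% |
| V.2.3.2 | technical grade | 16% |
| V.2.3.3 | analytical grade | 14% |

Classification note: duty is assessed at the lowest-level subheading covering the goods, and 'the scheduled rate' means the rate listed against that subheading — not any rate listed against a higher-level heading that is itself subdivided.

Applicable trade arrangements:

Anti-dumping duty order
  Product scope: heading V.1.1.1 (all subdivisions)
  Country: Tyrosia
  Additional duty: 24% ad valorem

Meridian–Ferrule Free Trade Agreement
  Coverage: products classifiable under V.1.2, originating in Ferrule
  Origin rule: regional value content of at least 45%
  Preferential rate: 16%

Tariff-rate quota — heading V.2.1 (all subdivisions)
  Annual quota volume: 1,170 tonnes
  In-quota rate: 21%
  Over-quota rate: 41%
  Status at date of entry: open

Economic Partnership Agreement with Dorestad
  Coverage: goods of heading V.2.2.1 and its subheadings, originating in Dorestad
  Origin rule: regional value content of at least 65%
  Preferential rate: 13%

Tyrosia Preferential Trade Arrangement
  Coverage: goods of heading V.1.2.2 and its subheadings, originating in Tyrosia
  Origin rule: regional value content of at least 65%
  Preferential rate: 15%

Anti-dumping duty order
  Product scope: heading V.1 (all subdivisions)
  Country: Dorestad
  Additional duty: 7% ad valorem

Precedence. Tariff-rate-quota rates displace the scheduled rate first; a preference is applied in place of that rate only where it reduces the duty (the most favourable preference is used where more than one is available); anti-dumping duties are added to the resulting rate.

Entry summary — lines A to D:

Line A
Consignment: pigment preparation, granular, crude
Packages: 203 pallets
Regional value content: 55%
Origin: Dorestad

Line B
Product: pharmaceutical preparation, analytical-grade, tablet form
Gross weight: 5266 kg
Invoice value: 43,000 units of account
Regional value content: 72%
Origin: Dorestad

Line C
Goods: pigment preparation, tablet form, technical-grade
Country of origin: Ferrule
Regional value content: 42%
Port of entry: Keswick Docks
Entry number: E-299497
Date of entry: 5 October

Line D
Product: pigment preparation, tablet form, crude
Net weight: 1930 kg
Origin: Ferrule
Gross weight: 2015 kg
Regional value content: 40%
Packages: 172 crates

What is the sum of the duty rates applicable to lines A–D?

107%

Line A: pigment → V.1; granular → V.1.3; crude → V.1.3.2. Scheduled 10%. Dorestad agreement on V.2.2.1: V.1.3.2 not covered; anti-dumping (Dorestad, V.1): +7%; total 10% + 7% = 17%. → 17%.
Line B: pharmaceutical → V.2; tablet form → V.2.3; analytical-grade → V.2.3.3. Scheduled 14%. Dorestad agreement on V.2.2.1: V.2.3.3 not covered. → 14%.
Line C: pigment → V.1; tablet form → V.1.2; technical-grade → V.1.2.2. Scheduled 38%. Ferrule agreement on V.1.2: RVC < 45%. → 38%.
Line D: pigment → V.1; tablet form → V.1.2; crude → V.1.2.1. Scheduled 38%. Ferrule agreement on V.1.2: RVC < 45%. → 38%.
Sum: 17% + 14% + 38% + 38% = 107%.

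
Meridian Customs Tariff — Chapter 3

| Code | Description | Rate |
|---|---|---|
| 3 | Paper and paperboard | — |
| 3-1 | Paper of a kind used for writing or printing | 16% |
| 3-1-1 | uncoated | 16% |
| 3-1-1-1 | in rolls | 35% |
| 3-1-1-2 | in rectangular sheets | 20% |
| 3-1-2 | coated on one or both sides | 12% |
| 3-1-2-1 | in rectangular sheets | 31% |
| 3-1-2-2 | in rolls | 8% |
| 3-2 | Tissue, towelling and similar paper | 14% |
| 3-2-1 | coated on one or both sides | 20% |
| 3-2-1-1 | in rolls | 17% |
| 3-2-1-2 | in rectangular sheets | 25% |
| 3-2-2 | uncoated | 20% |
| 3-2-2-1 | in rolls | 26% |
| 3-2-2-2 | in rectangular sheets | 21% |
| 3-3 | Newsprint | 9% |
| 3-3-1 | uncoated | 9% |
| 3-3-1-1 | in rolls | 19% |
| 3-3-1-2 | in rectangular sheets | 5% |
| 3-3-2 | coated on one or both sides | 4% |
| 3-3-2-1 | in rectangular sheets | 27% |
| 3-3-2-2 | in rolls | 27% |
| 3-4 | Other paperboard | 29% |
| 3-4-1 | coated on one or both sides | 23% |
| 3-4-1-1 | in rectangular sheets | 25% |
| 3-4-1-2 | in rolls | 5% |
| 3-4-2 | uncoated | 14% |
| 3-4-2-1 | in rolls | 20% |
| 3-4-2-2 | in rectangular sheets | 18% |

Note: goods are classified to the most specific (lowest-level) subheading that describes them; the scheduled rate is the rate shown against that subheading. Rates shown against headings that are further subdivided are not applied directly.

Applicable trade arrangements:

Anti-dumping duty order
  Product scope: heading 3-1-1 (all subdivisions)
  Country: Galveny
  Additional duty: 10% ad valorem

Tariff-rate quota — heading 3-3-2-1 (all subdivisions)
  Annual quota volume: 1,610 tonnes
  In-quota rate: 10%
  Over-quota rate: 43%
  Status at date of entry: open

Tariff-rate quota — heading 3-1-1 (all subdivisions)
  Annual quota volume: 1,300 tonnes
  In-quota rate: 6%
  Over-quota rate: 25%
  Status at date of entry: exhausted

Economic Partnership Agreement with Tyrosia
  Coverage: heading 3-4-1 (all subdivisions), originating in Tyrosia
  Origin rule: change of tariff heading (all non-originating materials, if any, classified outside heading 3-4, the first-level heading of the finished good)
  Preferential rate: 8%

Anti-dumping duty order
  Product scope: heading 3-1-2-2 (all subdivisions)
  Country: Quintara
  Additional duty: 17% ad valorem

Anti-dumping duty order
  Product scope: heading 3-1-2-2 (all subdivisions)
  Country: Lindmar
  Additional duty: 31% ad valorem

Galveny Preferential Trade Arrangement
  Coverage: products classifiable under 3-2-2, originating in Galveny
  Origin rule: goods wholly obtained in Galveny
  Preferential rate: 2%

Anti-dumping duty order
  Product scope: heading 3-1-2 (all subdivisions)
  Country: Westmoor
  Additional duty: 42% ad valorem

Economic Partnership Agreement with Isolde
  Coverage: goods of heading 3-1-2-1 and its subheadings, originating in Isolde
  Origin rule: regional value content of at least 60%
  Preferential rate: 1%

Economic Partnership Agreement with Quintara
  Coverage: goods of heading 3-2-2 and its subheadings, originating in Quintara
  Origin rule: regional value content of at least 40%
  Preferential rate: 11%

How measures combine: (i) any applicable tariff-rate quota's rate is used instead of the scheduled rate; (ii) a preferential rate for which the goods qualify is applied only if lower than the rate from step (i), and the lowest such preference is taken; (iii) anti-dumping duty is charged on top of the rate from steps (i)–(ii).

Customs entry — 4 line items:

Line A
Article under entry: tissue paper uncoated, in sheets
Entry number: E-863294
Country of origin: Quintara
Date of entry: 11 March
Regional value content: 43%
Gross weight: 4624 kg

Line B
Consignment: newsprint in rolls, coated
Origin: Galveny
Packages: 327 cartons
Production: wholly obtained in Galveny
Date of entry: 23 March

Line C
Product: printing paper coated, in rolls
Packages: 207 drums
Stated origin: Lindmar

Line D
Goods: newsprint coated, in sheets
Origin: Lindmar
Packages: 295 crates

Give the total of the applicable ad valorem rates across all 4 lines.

87%

Line A: tissue paper → 3-2; uncoated → 3-2-2; in sheets → 3-2-2-2. Scheduled 21%. Quintara agreement on 3-2-2: RVC ≥ 40% → 11% available; preferential 11%. → 11%.
Line B: newsprint → 3-3; coated → 3-3-2; in rolls → 3-3-2-2. Scheduled 27%. Galveny agreement on 3-2-2: 3-3-2-2 not covered. → 27%.
Line C: printing paper → 3-1; coated → 3-1-2; in rolls → 3-1-2-2. Scheduled 8%. anti-dumping (Lindmar, 3-1-2-2): +31%; total 8% + 31% = 39%. → 39%.
Line D: newsprint → 3-3; coated → 3-3-2; in sheets → 3-3-2-1. Scheduled 27%. quota on 3-3-2-1 open → in-quota 10%. → 10%.
Sum: 11% + 27% + 39% + 10% = 87%.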